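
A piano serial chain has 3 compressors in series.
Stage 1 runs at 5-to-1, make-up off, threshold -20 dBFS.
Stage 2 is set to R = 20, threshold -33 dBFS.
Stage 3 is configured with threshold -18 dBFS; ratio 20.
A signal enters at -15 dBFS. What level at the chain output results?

Stage 1: -15 dBFS is 5 dB over -20 dBFS; at 5:1 that becomes 1 dB over, giving -19 dBFS.
Stage 2: 14 dB above -33 dBFS, reduced 20:1 to 0.7 dB above → -32.3 dBFS.
Stage 3: -32.3 dBFS ≤ -18 dBFS, so stage 3 doesn't engage; output -32.3 dBFS.

-32.3 dBFS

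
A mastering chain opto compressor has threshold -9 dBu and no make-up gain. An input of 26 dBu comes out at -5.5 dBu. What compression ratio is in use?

Input overshoot = 26 − (-9) = 35 dB; output overshoot = -5.5 − (-9) = 3.5 dB.
Ratio = 35 / 3.5 = 10.

10:1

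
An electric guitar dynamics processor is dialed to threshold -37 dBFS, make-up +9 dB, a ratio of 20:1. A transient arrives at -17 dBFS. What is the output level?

Overshoot: -17 − (-37) = 20 dB.
At 20:1 the overshoot is divided by 20, leaving 1 dB above threshold.
That puts the output at -36 dBFS; make-up adds 9 dB, giving -27 dBFS.

-27 dBFS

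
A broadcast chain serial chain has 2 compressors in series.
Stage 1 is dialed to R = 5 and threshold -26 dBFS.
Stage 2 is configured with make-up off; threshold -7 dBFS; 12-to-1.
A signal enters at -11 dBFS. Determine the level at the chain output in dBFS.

Stage 1: 15 dB above -26 dBFS, reduced 5:1 to 3 dB above → -23 dBFS.
Stage 2: -23 dBFS ≤ -7 dBFS, so stage 2 doesn't engage; output -23 dBFS.

-23 dBFS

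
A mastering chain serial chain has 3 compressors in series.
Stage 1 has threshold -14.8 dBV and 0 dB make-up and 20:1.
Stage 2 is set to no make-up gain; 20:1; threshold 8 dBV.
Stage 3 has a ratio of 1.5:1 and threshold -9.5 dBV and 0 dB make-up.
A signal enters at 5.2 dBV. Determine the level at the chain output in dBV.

-13.8 dBV

Stage 1: overshoot 20 dB → 20/20 = 1 dB → -13.8 dBV.
Stage 2: -13.8 dBV is at or below the 8 dBV threshold — no compression; output -13.8 dBV.
Stage 3: -13.8 dBV ≤ -9.5 dBV, so stage 3 doesn't engage; output -13.8 dBV.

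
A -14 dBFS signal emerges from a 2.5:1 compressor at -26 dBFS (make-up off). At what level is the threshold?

-34 dBFS

Gain reduction = -14 − (-26) = 12 dB; output overshoot = GR / (R − 1) = 12 / 1.5 = 8 dB.
Threshold = output − output overshoot = -26 − 8 = -34 dBFS.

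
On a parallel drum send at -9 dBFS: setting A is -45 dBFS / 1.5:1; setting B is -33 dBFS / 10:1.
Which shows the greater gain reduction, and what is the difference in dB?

A: overshoot 36 dB → output overshoot 24 dB → GR 12 dB.
B: overshoot 24 dB → output overshoot 2.4 dB → GR 21.6 dB.
B reduces 9.6 dB more.

B, by 9.6 dB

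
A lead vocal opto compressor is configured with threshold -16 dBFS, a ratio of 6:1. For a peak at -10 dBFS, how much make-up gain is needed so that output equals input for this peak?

Without make-up, output = threshold + overshoot/6 = -16 + 1 = -15 dBFS.
Gap to target: 5 dB.

5 dB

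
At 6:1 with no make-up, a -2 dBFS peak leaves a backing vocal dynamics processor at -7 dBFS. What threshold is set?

-8 dBFS

Input is 6 dB above T (since output overshoot × R = input overshoot: (-7 − T)·6 = -2 − T gives T = -8 dBFS).
Check: -8 + (-2 − (-8))/6 = -8 + 1 = -7 dBFS. ✓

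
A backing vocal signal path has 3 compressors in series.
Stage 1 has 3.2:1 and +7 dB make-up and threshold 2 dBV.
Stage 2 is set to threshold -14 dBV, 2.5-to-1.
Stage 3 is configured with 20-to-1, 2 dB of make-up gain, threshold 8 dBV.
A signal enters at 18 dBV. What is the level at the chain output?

Stage 1: overshoot 16 dB → 16/3.2 = 5 dB → 7 dBV; +7 dB make-up → 14 dBV.
Stage 2: 14 dBV is 28 dB over -14 dBV; at 2.5:1 that becomes 11.2 dB over, giving -2.8 dBV.
Stage 3: -2.8 dBV is at or below the 8 dBV threshold — no compression; make-up brings it to -0.8 dBV.

-0.8 dBV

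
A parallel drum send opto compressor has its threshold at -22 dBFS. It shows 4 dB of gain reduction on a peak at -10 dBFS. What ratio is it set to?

1.5:1

Input overshoot = -10 − (-22) = 12 dB.
Output overshoot = 12 − 4 = 8 dB.
Ratio = input overshoot / output overshoot = 12 / 8 = 1.5.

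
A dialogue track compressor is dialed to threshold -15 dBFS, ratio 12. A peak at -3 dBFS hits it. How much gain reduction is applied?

The signal is 12 dB above threshold.
A 12:1 ratio leaves 1 dB of that excess.
GR = overshoot in − overshoot out = 12 − 1 = 11 dB.

11 dB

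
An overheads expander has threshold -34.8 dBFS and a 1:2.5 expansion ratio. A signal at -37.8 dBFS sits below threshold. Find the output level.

-42.3 dBFS

Below threshold, a 1:2.5 expander applies gain = (2.5−1)×(T − x) of attenuation.
(2.5−1) × 3 = 4.5 dB, so output = -37.8 − 4.5 = -42.3 dBFS.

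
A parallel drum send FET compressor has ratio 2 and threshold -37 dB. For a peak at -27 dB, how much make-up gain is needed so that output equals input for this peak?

Overshoot 10 dB → 10/2 = 5 dB after compression, so the compressed level is -37 + 5 = -32 dB.
Make-up = target − compressed = -27 − (-32) = 5 dB.

5 dB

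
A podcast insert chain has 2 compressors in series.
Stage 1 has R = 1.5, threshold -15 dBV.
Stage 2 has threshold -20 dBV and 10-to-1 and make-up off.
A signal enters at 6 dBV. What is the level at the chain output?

-18.1 dBV

Stage 1: overshoot 21 dB → 21/1.5 = 14 dB → -1 dBV.
Stage 2: -1 dBV is 19 dB over -20 dBV; at 10:1 that becomes 1.9 dB over, giving -18.1 dBV.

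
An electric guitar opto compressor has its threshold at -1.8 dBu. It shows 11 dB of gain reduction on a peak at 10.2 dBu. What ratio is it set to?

12:1

Input overshoot = 10.2 − (-1.8) = 12 dB.
Output overshoot = 12 − 11 = 1 dB.
Ratio = input overshoot / output overshoot = 12 / 1 = 12.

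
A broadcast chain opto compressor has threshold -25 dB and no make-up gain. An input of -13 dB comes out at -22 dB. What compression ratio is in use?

Input overshoot = -13 − (-25) = 12 dB; output overshoot = -22 − (-25) = 3 dB.
Ratio = 12 / 3 = 4.

4:1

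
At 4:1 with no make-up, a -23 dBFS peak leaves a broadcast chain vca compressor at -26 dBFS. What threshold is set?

Let T be the threshold. Output overshoot = (input overshoot)/R, so -26 − T = (-23 − T)/4.
4·(-26 − T) = -23 − T → 3·T = -104 − (-23) = -81.
T = -81/3 = -27 dBFS.

-27 dBFS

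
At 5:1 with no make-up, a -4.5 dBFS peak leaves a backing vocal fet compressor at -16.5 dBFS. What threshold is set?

-19.5 dBFS

Input is 15 dB above T (since output overshoot × R = input overshoot: (-16.5 − T)·5 = -4.5 − T gives T = -19.5 dBFS).
Check: -19.5 + (-4.5 − (-19.5))/5 = -19.5 + 3 = -16.5 dBFS. ✓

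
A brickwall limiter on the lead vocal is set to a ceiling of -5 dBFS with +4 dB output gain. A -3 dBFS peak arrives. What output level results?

-1 dBFS

At ∞:1, everything above -5 dBFS is held at the ceiling.
Output gain then adds 4 dB: -5 + 4 = -1 dBFS.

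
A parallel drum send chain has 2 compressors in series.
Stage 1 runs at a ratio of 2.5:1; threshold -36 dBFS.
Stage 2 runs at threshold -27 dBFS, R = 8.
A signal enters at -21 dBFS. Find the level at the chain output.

-30 dBFS

Stage 1: -21 dBFS is 15 dB over -36 dBFS; at 2.5:1 that becomes 6 dB over, giving -30 dBFS.
Stage 2: -30 dBFS ≤ -27 dBFS, so stage 2 doesn't engage; output -30 dBFS.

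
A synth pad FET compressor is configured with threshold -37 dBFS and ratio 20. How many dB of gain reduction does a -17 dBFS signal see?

19 dB

Overshoot = -17 − (-37) = 20 dB.
At 20:1, output sits 20/20 = 1 dB above threshold.
GR = overshoot in − overshoot out = 20 − 1 = 19 dB.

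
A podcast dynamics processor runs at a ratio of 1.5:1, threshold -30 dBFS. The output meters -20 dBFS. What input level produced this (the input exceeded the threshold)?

The compressed level sits -20 − (-30) = 10 dB over threshold.
Input overshoot = R × output overshoot = 15 dB → input = -30 + 15 = -15 dBFS.

-15 dBFS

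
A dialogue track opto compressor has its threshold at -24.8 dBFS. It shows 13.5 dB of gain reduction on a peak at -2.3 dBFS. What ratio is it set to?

Input overshoot = -2.3 − (-24.8) = 22.5 dB.
Output overshoot = 22.5 − 13.5 = 9 dB.
Ratio = input overshoot / output overshoot = 22.5 / 9 = 2.5.

2.5:1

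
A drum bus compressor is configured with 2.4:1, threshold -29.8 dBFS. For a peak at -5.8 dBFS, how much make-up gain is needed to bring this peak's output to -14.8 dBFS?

5 dB

Without make-up, output = threshold + overshoot/2.4 = -29.8 + 10 = -19.8 dBFS.
Gap to target: 5 dB.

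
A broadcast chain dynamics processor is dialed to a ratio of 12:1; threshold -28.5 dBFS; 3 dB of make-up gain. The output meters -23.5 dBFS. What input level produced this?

Stripping the +3 dB make-up gives -26.5 dBFS at the gain stage.
The compressed level sits -26.5 − (-28.5) = 2 dB over threshold.
Before 12:1 compression the overshoot was 2 × 12 = 24 dB, so input = -28.5 + 24 = -4.5 dBFS.

-4.5 dBFS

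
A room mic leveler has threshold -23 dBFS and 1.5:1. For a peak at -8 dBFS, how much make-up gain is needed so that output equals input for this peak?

5 dB

The peak compresses to -23 + 15/1.5 = -13 dBFS.
To reach -8 dBFS requires -8 − (-13) = 5 dB of make-up.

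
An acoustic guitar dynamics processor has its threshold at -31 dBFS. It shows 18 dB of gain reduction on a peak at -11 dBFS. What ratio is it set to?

Input overshoot = -11 − (-31) = 20 dB.
Output overshoot = 20 − 18 = 2 dB.
Ratio = input overshoot / output overshoot = 20 / 2 = 10.

10:1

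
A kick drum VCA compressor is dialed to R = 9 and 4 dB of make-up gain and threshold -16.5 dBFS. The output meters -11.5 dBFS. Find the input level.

-7.5 dBFS

Stripping the +4 dB make-up gives -15.5 dBFS at the gain stage.
Post-compression overshoot = -15.5 − (-16.5) = 1 dB.
Before 9:1 compression the overshoot was 1 × 9 = 9 dB, so input = -16.5 + 9 = -7.5 dBFS.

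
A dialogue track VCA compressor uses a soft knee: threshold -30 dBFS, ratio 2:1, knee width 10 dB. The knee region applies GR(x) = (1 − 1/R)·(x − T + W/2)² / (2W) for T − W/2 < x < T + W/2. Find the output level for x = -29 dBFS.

-29.9 dBFS

x − T + W/2 = -29 − (-30) + 5 = 6.
GR = (1 − 1/2) × 6² / 20 = 0.5 × 36 / 20 = 0.9 dB.
Output = -29 − 0.9 = -29.9 dBFS.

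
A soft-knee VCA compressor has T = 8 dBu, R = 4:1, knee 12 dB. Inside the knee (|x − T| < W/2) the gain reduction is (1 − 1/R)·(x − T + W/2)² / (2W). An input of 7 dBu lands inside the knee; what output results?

x − T + W/2 = 7 − 8 + 6 = 5.
GR = (1 − 1/4) × 5² / 24 = 0.75 × 25 / 24 = 0.78125 dB.
Output = 7 − 0.78125 = 6.21875 dBu.

6.21875 dBu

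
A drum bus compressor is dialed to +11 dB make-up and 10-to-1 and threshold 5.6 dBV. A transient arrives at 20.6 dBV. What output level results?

Overshoot: 20.6 − 5.6 = 15 dB.
10:1 compression reduces that to 15/10 = 1.5 dB over.
That puts the output at 7.1 dBV; make-up adds 11 dB, giving 18.1 dBV.

18.1 dBV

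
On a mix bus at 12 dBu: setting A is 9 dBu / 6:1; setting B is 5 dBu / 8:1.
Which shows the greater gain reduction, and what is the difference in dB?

A: 3 dB over, compressed to 0.5 dB over, so 2.5 dB of GR.
B: 7 dB over, compressed to 0.875 dB over, so 6.125 dB of GR.
B reduces 3.625 dB more.

B, by 3.625 dB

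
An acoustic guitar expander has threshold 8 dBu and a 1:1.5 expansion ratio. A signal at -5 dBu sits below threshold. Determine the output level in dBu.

Below threshold, a 1:1.5 expander applies gain = (1.5−1)×(T − x) of attenuation.
(1.5−1) × 13 = 6.5 dB, so output = -5 − 6.5 = -11.5 dBu.

-11.5 dBu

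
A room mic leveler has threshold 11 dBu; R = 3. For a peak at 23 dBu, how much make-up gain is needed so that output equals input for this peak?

The peak compresses to 11 + 12/3 = 15 dBu.
To reach 23 dBu requires 23 − 15 = 8 dB of make-up.

8 dB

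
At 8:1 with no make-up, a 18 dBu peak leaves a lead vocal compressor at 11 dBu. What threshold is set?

Gain reduction = 18 − 11 = 7 dB; output overshoot = GR / (R − 1) = 7 / 7 = 1 dB.
Threshold = output − output overshoot = 11 − 1 = 10 dBu.

10 dBu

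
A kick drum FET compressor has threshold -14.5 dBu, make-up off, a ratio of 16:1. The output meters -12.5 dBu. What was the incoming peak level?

The compressed level sits -12.5 − (-14.5) = 2 dB over threshold.
Undo the ratio: input overshoot = 2 × 16 = 32 dB, giving input = 17.5 dBu.

17.5 dBu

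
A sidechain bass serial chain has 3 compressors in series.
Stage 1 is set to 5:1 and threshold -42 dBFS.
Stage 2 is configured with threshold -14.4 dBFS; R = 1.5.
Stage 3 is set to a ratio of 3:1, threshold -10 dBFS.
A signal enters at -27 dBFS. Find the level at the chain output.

Stage 1: -27 dBFS is 15 dB over -42 dBFS; at 5:1 that becomes 3 dB over, giving -39 dBFS.
Stage 2: -39 dBFS ≤ -14.4 dBFS, so stage 2 doesn't engage; output -39 dBFS.
Stage 3: below threshold (-39 ≤ -10); passes unchanged; output -39 dBFS.

-39 dBFS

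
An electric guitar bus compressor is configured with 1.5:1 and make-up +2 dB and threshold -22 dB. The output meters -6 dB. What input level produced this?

-1 dB

Before make-up, the level was -6 − 2 = -8 dB.
Post-compression overshoot = -8 − (-22) = 14 dB.
Undo the ratio: input overshoot = 14 × 1.5 = 21 dB, giving input = -1 dB.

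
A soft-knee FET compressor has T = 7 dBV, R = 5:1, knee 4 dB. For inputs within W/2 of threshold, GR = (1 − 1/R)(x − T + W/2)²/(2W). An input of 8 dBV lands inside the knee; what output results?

x − T + W/2 = 8 − 7 + 2 = 3.
GR = (1 − 1/5) × 3² / 8 = 0.8 × 9 / 8 = 0.9 dB.
Output = 8 − 0.9 = 7.1 dBV.

7.1 dBV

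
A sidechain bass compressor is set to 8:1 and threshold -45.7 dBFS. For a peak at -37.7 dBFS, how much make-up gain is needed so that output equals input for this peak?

Overshoot 8 dB → 8/8 = 1 dB after compression, so the compressed level is -45.7 + 1 = -44.7 dBFS.
Make-up = target − compressed = -37.7 − (-44.7) = 7 dB.

7 dB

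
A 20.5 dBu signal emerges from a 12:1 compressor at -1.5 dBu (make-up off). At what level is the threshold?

-3.5 dBu

Gain reduction = 20.5 − (-1.5) = 22 dB; output overshoot = GR / (R − 1) = 22 / 11 = 2 dB.
Threshold = output − output overshoot = -1.5 − 2 = -3.5 dBu.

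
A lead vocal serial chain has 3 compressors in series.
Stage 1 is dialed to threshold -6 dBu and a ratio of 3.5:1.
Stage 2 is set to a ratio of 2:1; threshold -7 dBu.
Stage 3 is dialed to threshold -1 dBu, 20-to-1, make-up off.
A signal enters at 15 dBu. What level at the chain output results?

Stage 1: 21 dB above -6 dBu, reduced 3.5:1 to 6 dB above → 0 dBu.
Stage 2: 7 dB above -7 dBu, reduced 2:1 to 3.5 dB above → -3.5 dBu.
Stage 3: -3.5 dBu ≤ -1 dBu, so stage 3 doesn't engage; output -3.5 dBu.

-3.5 dBu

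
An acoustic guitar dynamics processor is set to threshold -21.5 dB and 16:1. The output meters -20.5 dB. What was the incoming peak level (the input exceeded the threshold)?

Post-compression overshoot = -20.5 − (-21.5) = 1 dB.
Before 16:1 compression the overshoot was 1 × 16 = 16 dB, so input = -21.5 + 16 = -5.5 dB.

-5.5 dB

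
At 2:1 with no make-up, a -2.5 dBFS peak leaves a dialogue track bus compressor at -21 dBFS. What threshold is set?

Gain reduction = -2.5 − (-21) = 18.5 dB; output overshoot = GR / (R − 1) = 18.5 / 1 = 18.5 dB.
Threshold = output − output overshoot = -21 − 18.5 = -39.5 dBFS.

-39.5 dBFS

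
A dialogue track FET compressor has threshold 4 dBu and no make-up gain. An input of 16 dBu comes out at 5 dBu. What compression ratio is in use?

12:1

Input overshoot = 16 − 4 = 12 dB; output overshoot = 5 − 4 = 1 dB.
Ratio = 12 / 1 = 12.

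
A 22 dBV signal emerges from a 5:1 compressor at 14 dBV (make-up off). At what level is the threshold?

Let T be the threshold. Output overshoot = (input overshoot)/R, so 14 − T = (22 − T)/5.
5·(14 − T) = 22 − T → 4·T = 70 − 22 = 48.
T = 48/4 = 12 dBV.

12 dBV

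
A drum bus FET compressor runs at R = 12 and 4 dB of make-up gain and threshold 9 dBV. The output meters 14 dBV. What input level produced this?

Before make-up, the level was 14 − 4 = 10 dBV.
Post-compression overshoot = 10 − 9 = 1 dB.
Before 12:1 compression the overshoot was 1 × 12 = 12 dB, so input = 9 + 12 = 21 dBV.

21 dBV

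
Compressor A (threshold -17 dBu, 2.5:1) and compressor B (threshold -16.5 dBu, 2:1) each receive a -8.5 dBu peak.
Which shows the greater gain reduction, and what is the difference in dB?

A: 8.5 dB over, compressed to 3.4 dB over, so 5.1 dB of GR.
B: 8 dB over, compressed to 4 dB over, so 4 dB of GR.
A applies 1.1 dB more gain reduction.

A, by 1.1 dB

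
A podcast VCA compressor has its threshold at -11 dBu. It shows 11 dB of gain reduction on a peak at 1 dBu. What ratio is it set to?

12:1

Input overshoot = 1 − (-11) = 12 dB.
Output overshoot = 12 − 11 = 1 dB.
Ratio = input overshoot / output overshoot = 12 / 1 = 12.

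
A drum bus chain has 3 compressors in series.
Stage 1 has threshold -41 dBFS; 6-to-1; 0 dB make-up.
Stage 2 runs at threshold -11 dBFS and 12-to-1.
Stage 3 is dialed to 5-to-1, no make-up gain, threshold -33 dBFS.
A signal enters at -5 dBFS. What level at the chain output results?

Stage 1: overshoot 36 dB → 36/6 = 6 dB → -35 dBFS.
Stage 2: below threshold (-35 ≤ -11); passes unchanged; output -35 dBFS.
Stage 3: below threshold (-35 ≤ -33); passes unchanged; output -35 dBFS.

-35 dBFS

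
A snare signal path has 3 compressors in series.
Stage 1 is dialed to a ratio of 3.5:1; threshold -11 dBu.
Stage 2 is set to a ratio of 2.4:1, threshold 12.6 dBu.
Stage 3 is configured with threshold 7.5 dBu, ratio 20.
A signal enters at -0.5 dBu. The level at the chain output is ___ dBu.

-8 dBu

Stage 1: -0.5 dBu is 10.5 dB over -11 dBu; at 3.5:1 that becomes 3 dB over, giving -8 dBu.
Stage 2: -8 dBu is at or below the 12.6 dBu threshold — no compression; output -8 dBu.
Stage 3: -8 dBu is at or below the 7.5 dBu threshold — no compression; output -8 dBu.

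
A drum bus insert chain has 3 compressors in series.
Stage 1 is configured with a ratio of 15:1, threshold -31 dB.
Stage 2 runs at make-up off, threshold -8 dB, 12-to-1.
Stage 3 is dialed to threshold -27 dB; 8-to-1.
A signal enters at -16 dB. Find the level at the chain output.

Stage 1: overshoot 15 dB → 15/15 = 1 dB → -30 dB.
Stage 2: -30 dB is at or below the -8 dB threshold — no compression; output -30 dB.
Stage 3: -30 dB is at or below the -27 dB threshold — no compression; output -30 dB.

-30 dB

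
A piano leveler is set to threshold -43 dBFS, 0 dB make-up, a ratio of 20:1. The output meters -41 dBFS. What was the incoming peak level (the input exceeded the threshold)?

-3 dBFS

That's 2 dB above the -43 dBFS threshold.
Before 20:1 compression the overshoot was 2 × 20 = 40 dB, so input = -43 + 40 = -3 dBFS.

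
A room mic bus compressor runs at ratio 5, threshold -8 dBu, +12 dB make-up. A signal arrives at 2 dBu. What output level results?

6 dBu

The input is 10 dB above the -8 dBu threshold.
At 5:1 the overshoot is divided by 5, leaving 2 dB above threshold.
So the level is -8 + 2 = -6 dBu; make-up adds 12 dB, giving 6 dBu.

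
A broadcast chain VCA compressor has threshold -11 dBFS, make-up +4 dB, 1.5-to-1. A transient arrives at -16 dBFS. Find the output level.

-16 dBFS is 5 dB below the -11 dBFS threshold, so no gain reduction is applied.
Make-up gain adds 4 dB: -16 + 4 = -12 dBFS.

-12 dBFS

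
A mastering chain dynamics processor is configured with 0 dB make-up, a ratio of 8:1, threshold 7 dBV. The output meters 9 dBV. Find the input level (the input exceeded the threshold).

Post-compression overshoot = 9 − 7 = 2 dB.
Before 8:1 compression the overshoot was 2 × 8 = 16 dB, so input = 7 + 16 = 23 dBV.

23 dBV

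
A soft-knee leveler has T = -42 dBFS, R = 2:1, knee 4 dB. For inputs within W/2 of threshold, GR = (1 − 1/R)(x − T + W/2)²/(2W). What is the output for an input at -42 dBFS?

x − T + W/2 = -42 − (-42) + 2 = 2.
GR = (1 − 1/2) × 2² / 8 = 0.5 × 4 / 8 = 0.25 dB.
Output = -42 − 0.25 = -42.25 dBFS.

-42.25 dBFS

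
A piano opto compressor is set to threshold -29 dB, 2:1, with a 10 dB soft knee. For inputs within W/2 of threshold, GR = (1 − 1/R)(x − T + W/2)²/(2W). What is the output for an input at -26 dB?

-27.6 dB

x − T + W/2 = -26 − (-29) + 5 = 8.
GR = (1 − 1/2) × 8² / 20 = 0.5 × 64 / 20 = 1.6 dB.
Output = -26 − 1.6 = -27.6 dB.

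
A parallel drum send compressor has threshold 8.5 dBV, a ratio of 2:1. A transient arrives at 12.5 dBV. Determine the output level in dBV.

10.5 dBV

12.5 dBV sits 4 dB over threshold.
2:1 compression reduces that to 4/2 = 2 dB over.
So the level is 8.5 + 2 = 10.5 dBV.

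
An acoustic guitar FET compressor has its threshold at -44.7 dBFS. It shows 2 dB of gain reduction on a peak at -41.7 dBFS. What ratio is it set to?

Input overshoot = -41.7 − (-44.7) = 3 dB.
Output overshoot = 3 − 2 = 1 dB.
Ratio = input overshoot / output overshoot = 3 / 1 = 3.

3:1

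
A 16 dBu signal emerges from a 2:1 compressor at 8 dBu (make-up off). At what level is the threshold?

Input is 16 dB above T (since output overshoot × R = input overshoot: (8 − T)·2 = 16 − T gives T = 0 dBu).
Check: 0 + (16 − 0)/2 = 0 + 8 = 8 dBu. ✓

0 dBu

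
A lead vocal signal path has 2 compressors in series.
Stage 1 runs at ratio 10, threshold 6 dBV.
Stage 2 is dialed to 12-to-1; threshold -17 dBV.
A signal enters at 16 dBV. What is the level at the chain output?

-15 dBV

Stage 1: overshoot 10 dB → 10/10 = 1 dB → 7 dBV.
Stage 2: 7 dBV is 24 dB over -17 dBV; at 12:1 that becomes 2 dB over, giving -15 dBV.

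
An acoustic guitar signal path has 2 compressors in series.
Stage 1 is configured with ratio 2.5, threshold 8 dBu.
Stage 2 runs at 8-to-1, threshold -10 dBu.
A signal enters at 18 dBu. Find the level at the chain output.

-7.25 dBu

Stage 1: overshoot 10 dB → 10/2.5 = 4 dB → 12 dBu.
Stage 2: 22 dB above -10 dBu, reduced 8:1 to 2.75 dB above → -7.25 dBu.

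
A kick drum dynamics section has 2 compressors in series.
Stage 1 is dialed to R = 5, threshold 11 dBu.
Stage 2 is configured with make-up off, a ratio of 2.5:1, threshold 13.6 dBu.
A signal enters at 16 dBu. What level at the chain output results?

Stage 1: 16 dBu is 5 dB over 11 dBu; at 5:1 that becomes 1 dB over, giving 12 dBu.
Stage 2: below threshold (12 ≤ 13.6); passes unchanged; output 12 dBu.

12 dBu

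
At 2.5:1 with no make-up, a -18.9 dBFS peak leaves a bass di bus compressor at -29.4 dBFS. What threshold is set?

Let T be the threshold. Output overshoot = (input overshoot)/R, so -29.4 − T = (-18.9 − T)/2.5.
2.5·(-29.4 − T) = -18.9 − T → 1.5·T = -73.5 − (-18.9) = -54.6.
T = -54.6/1.5 = -36.4 dBFS.

-36.4 dBFS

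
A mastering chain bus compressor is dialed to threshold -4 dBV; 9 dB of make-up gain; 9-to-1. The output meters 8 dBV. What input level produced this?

Before make-up, the level was 8 − 9 = -1 dBV.
The compressed level sits -1 − (-4) = 3 dB over threshold.
Before 9:1 compression the overshoot was 3 × 9 = 27 dB, so input = -4 + 27 = 23 dBV.

23 dBV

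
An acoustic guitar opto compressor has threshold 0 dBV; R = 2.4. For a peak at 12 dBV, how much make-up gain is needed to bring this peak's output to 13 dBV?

Without make-up, output = threshold + overshoot/2.4 = 0 + 5 = 5 dBV.
Gap to target: 8 dB.

8 dB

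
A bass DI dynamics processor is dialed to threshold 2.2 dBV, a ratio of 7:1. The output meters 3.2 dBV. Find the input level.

9.2 dBV

Post-compression overshoot = 3.2 − 2.2 = 1 dB.
Undo the ratio: input overshoot = 1 × 7 = 7 dB, giving input = 9.2 dBV.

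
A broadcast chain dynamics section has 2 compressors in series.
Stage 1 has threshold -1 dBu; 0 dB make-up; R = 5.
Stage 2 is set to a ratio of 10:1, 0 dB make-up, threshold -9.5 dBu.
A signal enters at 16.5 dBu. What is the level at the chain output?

-8.3 dBu

Stage 1: overshoot 17.5 dB → 17.5/5 = 3.5 dB → 2.5 dBu.
Stage 2: 12 dB above -9.5 dBu, reduced 10:1 to 1.2 dB above → -8.3 dBu.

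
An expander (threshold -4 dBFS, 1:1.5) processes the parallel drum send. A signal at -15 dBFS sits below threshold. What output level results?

Undershoot = (-4) − (-15) = 11 dB.
At 1:1.5, that expands to 16.5 dB under threshold.
Output = -4 − 16.5 = -20.5 dBFS.

-20.5 dBFS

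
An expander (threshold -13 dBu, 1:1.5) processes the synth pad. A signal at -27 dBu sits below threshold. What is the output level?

-34 dBu

Undershoot = (-13) − (-27) = 14 dB.
At 1:1.5, that expands to 21 dB under threshold.
Output = -13 − 21 = -34 dBu.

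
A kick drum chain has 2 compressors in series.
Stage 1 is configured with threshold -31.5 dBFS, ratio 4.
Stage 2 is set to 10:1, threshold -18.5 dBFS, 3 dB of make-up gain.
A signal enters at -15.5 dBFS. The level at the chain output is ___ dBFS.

-24.5 dBFS

Stage 1: overshoot 16 dB → 16/4 = 4 dB → -27.5 dBFS.
Stage 2: below threshold (-27.5 ≤ -18.5); passes unchanged; make-up brings it to -24.5 dBFS.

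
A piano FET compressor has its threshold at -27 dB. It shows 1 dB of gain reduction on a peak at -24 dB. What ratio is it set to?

Input overshoot = -24 − (-27) = 3 dB.
Output overshoot = 3 − 1 = 2 dB.
Ratio = input overshoot / output overshoot = 3 / 2 = 1.5.

1.5:1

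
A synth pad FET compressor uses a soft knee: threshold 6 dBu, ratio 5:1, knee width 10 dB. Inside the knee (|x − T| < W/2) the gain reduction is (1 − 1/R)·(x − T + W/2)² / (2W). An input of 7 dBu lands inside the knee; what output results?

5.56 dBu

x − T + W/2 = 7 − 6 + 5 = 6.
GR = (1 − 1/5) × 6² / 20 = 0.8 × 36 / 20 = 1.44 dB.
Output = 7 − 1.44 = 5.56 dBu.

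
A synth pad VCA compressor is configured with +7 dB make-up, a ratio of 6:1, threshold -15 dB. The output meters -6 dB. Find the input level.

Stripping the +7 dB make-up gives -13 dB at the gain stage.
The compressed level sits -13 − (-15) = 2 dB over threshold.
Before 6:1 compression the overshoot was 2 × 6 = 12 dB, so input = -15 + 12 = -3 dB.

-3 dB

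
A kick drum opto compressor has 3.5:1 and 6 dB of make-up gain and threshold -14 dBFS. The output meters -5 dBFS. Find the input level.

Remove make-up: -5 − 6 = -11 dBFS.
Post-compression overshoot = -11 − (-14) = 3 dB.
Input overshoot = R × output overshoot = 10.5 dB → input = -14 + 10.5 = -3.5 dBFS.

-3.5 dBFS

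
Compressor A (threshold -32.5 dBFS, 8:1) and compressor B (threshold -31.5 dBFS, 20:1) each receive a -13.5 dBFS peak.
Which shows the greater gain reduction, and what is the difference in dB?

A: 19 dB over, compressed to 2.375 dB over, so 16.625 dB of GR.
B: 18 dB over, compressed to 0.9 dB over, so 17.1 dB of GR.
Difference: 0.475 dB in favour of B.

B, by 0.475 dB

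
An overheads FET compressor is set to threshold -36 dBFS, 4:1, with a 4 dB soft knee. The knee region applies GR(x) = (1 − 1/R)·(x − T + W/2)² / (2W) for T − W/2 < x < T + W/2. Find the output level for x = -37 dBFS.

-37.09375 dBFS

x − T + W/2 = -37 − (-36) + 2 = 1.
GR = (1 − 1/4) × 1² / 8 = 0.75 × 1 / 8 = 0.09375 dB.
Output = -37 − 0.09375 = -37.09375 dBFS.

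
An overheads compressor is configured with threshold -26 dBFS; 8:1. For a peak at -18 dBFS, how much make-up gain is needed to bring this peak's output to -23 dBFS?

2 dB

Overshoot 8 dB → 8/8 = 1 dB after compression, so the compressed level is -26 + 1 = -25 dBFS.
Make-up = target − compressed = -23 − (-25) = 2 dB.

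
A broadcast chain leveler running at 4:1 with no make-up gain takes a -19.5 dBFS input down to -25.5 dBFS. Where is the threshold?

-27.5 dBFS

Input is 8 dB above T (since output overshoot × R = input overshoot: (-25.5 − T)·4 = -19.5 − T gives T = -27.5 dBFS).
Check: -27.5 + (-19.5 − (-27.5))/4 = -27.5 + 2 = -25.5 dBFS. ✓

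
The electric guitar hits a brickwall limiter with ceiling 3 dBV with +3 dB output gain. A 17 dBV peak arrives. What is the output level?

6 dBV

A brickwall limiter is an ∞:1 compressor: any input above the ceiling is clamped to 3 dBV.
Output gain then adds 3 dB: 3 + 3 = 6 dBV.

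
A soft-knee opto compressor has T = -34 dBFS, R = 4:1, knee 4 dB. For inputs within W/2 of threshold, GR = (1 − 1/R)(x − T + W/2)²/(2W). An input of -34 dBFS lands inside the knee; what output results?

-34.375 dBFS

x − T + W/2 = -34 − (-34) + 2 = 2.
GR = (1 − 1/4) × 2² / 8 = 0.75 × 4 / 8 = 0.375 dB.
Output = -34 − 0.375 = -34.375 dBFS.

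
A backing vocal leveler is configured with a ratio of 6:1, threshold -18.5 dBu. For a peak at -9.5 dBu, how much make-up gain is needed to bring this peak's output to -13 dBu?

Without make-up, output = threshold + overshoot/6 = -18.5 + 1.5 = -17 dBu.
Gap to target: 4 dB.

4 dB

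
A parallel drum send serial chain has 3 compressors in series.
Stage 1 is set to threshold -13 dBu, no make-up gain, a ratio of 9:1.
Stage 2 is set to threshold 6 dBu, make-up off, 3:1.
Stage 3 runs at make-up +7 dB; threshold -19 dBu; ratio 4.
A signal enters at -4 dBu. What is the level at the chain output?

-10.25 dBu

Stage 1: -4 dBu is 9 dB over -13 dBu; at 9:1 that becomes 1 dB over, giving -12 dBu.
Stage 2: below threshold (-12 ≤ 6); passes unchanged; output -12 dBu.
Stage 3: 7 dB above -19 dBu, reduced 4:1 to 1.75 dB above → -17.25 dBu; +7 dB make-up → -10.25 dBu.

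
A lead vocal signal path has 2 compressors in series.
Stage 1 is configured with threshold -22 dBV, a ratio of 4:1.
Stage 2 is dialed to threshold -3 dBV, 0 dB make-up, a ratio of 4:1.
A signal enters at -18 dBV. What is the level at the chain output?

Stage 1: -18 dBV is 4 dB over -22 dBV; at 4:1 that becomes 1 dB over, giving -21 dBV.
Stage 2: below threshold (-21 ≤ -3); passes unchanged; output -21 dBV.

-21 dBV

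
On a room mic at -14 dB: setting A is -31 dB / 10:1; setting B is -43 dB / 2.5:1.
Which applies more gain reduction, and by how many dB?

B, by 2.1 dB

A: 17 dB over, compressed to 1.7 dB over, so 15.3 dB of GR.
B: 29 dB over, compressed to 11.6 dB over, so 17.4 dB of GR.
B reduces 2.1 dB more.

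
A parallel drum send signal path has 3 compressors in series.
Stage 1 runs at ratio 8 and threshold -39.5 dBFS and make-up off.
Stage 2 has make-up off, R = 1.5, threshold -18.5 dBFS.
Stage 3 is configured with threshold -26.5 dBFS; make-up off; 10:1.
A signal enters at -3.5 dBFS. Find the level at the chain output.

Stage 1: -3.5 dBFS is 36 dB over -39.5 dBFS; at 8:1 that becomes 4.5 dB over, giving -35 dBFS.
Stage 2: -35 dBFS ≤ -18.5 dBFS, so stage 2 doesn't engage; output -35 dBFS.
Stage 3: -35 dBFS is at or below the -26.5 dBFS threshold — no compression; output -35 dBFS.

-35 dBFS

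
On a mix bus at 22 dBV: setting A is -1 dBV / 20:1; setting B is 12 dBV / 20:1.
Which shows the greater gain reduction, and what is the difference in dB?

A: 23 dB over, compressed to 1.15 dB over, so 21.85 dB of GR.
B: 10 dB over, compressed to 0.5 dB over, so 9.5 dB of GR.
Difference: 12.35 dB in favour of A.

A, by 12.35 dB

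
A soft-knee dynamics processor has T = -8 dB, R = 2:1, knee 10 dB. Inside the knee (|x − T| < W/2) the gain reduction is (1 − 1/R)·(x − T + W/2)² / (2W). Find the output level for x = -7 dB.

-7.9 dB

x − T + W/2 = -7 − (-8) + 5 = 6.
GR = (1 − 1/2) × 6² / 20 = 0.5 × 36 / 20 = 0.9 dB.
Output = -7 − 0.9 = -7.9 dB.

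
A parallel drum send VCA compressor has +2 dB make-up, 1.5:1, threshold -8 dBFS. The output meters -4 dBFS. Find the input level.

-5 dBFS

Stripping the +2 dB make-up gives -6 dBFS at the gain stage.
That's 2 dB above the -8 dBFS threshold.
Input overshoot = R × output overshoot = 3 dB → input = -8 + 3 = -5 dBFS.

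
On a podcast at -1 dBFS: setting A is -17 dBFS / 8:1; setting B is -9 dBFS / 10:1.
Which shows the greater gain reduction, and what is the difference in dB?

A: GR = 16 − 16/8 = 14 dB.
B: GR = 8 − 8/10 = 7.2 dB.
A reduces 6.8 dB more.

A, by 6.8 dB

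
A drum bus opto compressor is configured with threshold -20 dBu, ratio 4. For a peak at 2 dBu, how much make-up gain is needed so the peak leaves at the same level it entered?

16.5 dB

The peak compresses to -20 + 22/4 = -14.5 dBu.
To reach 2 dBu requires 2 − (-14.5) = 16.5 dB of make-up.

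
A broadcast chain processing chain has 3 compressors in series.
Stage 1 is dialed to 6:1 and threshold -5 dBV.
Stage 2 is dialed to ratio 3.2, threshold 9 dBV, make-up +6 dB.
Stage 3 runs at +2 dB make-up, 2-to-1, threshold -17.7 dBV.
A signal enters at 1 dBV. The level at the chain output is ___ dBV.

-5.85 dBV

Stage 1: 6 dB above -5 dBV, reduced 6:1 to 1 dB above → -4 dBV.
Stage 2: below threshold (-4 ≤ 9); passes unchanged; make-up brings it to 2 dBV.
Stage 3: overshoot 19.7 dB → 19.7/2 = 9.85 dB → -7.85 dBV; +2 dB make-up → -5.85 dBV.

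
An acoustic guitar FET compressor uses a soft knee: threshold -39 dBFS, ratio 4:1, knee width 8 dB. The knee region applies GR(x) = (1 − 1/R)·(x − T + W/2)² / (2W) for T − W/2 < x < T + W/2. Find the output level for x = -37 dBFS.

x − T + W/2 = -37 − (-39) + 4 = 6.
GR = (1 − 1/4) × 6² / 16 = 0.75 × 36 / 16 = 1.6875 dB.
Output = -37 − 1.6875 = -38.6875 dBFS.

-38.6875 dBFS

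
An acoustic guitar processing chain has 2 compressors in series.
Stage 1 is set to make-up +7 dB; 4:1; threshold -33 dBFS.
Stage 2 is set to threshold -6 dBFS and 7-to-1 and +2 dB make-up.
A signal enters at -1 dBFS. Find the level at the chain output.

-16 dBFS

Stage 1: -1 dBFS is 32 dB over -33 dBFS; at 4:1 that becomes 8 dB over, giving -25 dBFS; +7 dB make-up → -18 dBFS.
Stage 2: -18 dBFS is at or below the -6 dBFS threshold — no compression; make-up brings it to -16 dBFS.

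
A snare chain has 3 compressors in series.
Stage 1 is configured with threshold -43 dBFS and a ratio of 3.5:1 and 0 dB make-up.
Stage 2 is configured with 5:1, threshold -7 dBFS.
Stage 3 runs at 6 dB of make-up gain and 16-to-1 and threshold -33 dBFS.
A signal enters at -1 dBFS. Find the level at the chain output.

-26.875 dBFS

Stage 1: overshoot 42 dB → 42/3.5 = 12 dB → -31 dBFS.
Stage 2: -31 dBFS is at or below the -7 dBFS threshold — no compression; output -31 dBFS.
Stage 3: 2 dB above -33 dBFS, reduced 16:1 to 0.125 dB above → -32.875 dBFS; +6 dB make-up → -26.875 dBFS.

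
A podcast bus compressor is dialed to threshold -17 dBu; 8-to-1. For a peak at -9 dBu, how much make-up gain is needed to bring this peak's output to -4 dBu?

The peak compresses to -17 + 8/8 = -16 dBu.
To reach -4 dBu requires -4 − (-16) = 12 dB of make-up.

12 dB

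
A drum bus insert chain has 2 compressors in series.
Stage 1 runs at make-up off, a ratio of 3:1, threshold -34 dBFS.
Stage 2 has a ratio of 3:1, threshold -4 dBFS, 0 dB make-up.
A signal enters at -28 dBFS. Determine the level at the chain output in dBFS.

-32 dBFS

Stage 1: 6 dB above -34 dBFS, reduced 3:1 to 2 dB above → -32 dBFS.
Stage 2: below threshold (-32 ≤ -4); passes unchanged; output -32 dBFS.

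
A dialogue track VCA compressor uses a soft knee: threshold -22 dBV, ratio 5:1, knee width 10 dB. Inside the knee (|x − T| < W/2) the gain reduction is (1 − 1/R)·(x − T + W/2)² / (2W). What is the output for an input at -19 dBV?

-21.56 dBV

x − T + W/2 = -19 − (-22) + 5 = 8.
GR = (1 − 1/5) × 8² / 20 = 0.8 × 64 / 20 = 2.56 dB.
Output = -19 − 2.56 = -21.56 dBV.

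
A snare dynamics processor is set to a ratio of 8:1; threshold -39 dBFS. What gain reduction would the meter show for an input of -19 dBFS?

17.5 dB

-19 dBFS exceeds the threshold by 20 dB.
After 8:1 compression the overshoot becomes 20/8 = 2.5 dB.
So the signal is attenuated by 20 − 2.5 = 17.5 dB.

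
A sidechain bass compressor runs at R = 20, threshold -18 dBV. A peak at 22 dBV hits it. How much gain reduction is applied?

38 dB

The signal is 40 dB above threshold.
At 20:1, output sits 40/20 = 2 dB above threshold.
So the signal is attenuated by 40 − 2 = 38 dB.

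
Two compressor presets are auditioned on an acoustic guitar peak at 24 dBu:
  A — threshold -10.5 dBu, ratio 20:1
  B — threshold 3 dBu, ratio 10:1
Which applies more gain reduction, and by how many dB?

A: overshoot 34.5 dB → output overshoot 1.725 dB → GR 32.775 dB.
B: overshoot 21 dB → output overshoot 2.1 dB → GR 18.9 dB.
A applies 13.875 dB more gain reduction.

A, by 13.875 dB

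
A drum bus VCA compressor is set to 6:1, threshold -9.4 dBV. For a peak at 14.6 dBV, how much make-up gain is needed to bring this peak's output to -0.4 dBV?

5 dB

Overshoot 24 dB → 24/6 = 4 dB after compression, so the compressed level is -9.4 + 4 = -5.4 dBV.
Make-up = target − compressed = -0.4 − (-5.4) = 5 dB.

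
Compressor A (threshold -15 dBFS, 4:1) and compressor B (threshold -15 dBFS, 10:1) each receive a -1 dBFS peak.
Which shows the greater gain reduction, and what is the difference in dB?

A: 14 dB over, compressed to 3.5 dB over, so 10.5 dB of GR.
B: 14 dB over, compressed to 1.4 dB over, so 12.6 dB of GR.
Difference: 2.1 dB in favour of B.

B, by 2.1 dB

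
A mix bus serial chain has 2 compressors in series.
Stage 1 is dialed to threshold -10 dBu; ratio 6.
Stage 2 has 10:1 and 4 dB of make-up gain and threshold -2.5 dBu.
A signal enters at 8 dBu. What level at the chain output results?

-3 dBu

Stage 1: 18 dB above -10 dBu, reduced 6:1 to 3 dB above → -7 dBu.
Stage 2: -7 dBu is at or below the -2.5 dBu threshold — no compression; make-up brings it to -3 dBu.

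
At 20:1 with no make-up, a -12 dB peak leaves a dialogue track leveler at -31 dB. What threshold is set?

-32 dB

Gain reduction = -12 − (-31) = 19 dB; output overshoot = GR / (R − 1) = 19 / 19 = 1 dB.
Threshold = output − output overshoot = -31 − 1 = -32 dB.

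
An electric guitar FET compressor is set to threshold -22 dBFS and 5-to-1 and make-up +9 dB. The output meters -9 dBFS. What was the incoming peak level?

-2 dBFS

Remove make-up: -9 − 9 = -18 dBFS.
The compressed level sits -18 − (-22) = 4 dB over threshold.
Input overshoot = R × output overshoot = 20 dB → input = -22 + 20 = -2 dBFS.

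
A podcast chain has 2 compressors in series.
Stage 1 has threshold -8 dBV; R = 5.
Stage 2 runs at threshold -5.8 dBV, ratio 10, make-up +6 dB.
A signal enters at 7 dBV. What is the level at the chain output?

Stage 1: 7 dBV is 15 dB over -8 dBV; at 5:1 that becomes 3 dB over, giving -5 dBV.
Stage 2: overshoot 0.8 dB → 0.8/10 = 0.08 dB → -5.72 dBV; +6 dB make-up → 0.28 dBV.

0.28 dBV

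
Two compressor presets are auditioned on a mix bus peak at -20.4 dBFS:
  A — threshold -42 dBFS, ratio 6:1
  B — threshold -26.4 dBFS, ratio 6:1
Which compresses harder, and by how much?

A: GR = 21.6 − 21.6/6 = 18 dB.
B: GR = 6 − 6/6 = 5 dB.
Difference: 13 dB in favour of A.

A, by 13 dB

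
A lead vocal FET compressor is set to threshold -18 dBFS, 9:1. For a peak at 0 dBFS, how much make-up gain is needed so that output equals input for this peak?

Without make-up, output = threshold + overshoot/9 = -18 + 2 = -16 dBFS.
Gap to target: 16 dB.

16 dB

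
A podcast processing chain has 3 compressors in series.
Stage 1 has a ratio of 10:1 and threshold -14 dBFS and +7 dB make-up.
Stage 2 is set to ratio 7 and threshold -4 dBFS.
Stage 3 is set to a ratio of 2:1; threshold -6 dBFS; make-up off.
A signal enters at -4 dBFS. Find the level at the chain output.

-6 dBFS

Stage 1: overshoot 10 dB → 10/10 = 1 dB → -13 dBFS; +7 dB make-up → -6 dBFS.
Stage 2: -6 dBFS is at or below the -4 dBFS threshold — no compression; output -6 dBFS.
Stage 3: below threshold (-6 ≤ -6); passes unchanged; output -6 dBFS.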